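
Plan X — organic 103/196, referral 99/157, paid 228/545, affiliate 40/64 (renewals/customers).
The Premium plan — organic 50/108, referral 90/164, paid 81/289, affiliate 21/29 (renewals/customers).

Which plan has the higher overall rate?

Plan X

Organic: Plan X 103/196 = 52.6%, the Premium plan 50/108 = 46.3% → Plan X
Referral: Plan X 99/157 = 63.1%, the Premium plan 90/164 = 54.9% → Plan X
Paid: Plan X 228/545 = 41.8%, the Premium plan 81/289 = 28.0% → Plan X
Affiliate: Plan X 40/64 = 62.5%, the Premium plan 21/29 = 72.4% → the Premium plan
Overall: Plan X 470/962 = 48.9%, the Premium plan 242/590 = 41.0% → Plan X
(Neither sweeps every signup group, but Plan X has the higher pooled rate.)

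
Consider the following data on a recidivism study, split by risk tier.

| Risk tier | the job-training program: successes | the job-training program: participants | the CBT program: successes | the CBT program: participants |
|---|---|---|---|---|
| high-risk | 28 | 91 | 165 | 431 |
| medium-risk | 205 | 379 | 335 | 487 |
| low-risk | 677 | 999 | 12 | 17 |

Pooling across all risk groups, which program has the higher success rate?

High-risk: the job-training program 28/91 = 30.8%, the CBT program 165/431 = 38.3% → the CBT program
Medium-risk: the job-training program 205/379 = 54.1%, the CBT program 335/487 = 68.8% → the CBT program
Low-risk: the job-training program 677/999 = 67.8%, the CBT program 12/17 = 70.6% → the CBT program
Overall: the job-training program 910/1469 = 61.9%, the CBT program 512/935 = 54.8% → the job-training program
(The CBT program wins every risk group but the job-training program wins overall — the CBT program's participants skew toward the low-rate high-risk group.)

the job-training program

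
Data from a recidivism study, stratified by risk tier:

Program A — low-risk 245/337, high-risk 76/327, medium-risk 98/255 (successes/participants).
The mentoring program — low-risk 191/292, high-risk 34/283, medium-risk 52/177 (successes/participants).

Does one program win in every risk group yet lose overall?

No

Low-risk: Program A 245/337 = 72.7%, the mentoring program 191/292 = 65.4% → Program A
High-risk: Program A 76/327 = 23.2%, the mentoring program 34/283 = 12.0% → Program A
Medium-risk: Program A 98/255 = 38.4%, the mentoring program 52/177 = 29.4% → Program A
Overall: Program A 419/919 = 45.6%, the mentoring program 277/752 = 36.8% → Program A
Program A wins overall and in every risk group — no reversal.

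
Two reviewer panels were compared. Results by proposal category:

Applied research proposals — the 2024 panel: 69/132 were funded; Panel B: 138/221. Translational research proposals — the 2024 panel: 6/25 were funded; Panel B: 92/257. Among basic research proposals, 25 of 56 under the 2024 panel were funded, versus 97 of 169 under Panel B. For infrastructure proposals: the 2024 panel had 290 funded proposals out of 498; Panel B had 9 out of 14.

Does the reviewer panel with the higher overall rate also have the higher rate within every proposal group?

No

Applied research: the 2024 panel 69/132 = 52.3%, Panel B 138/221 = 62.4% → Panel B
Translational research: the 2024 panel 6/25 = 24.0%, Panel B 92/257 = 35.8% → Panel B
Basic research: the 2024 panel 25/56 = 44.6%, Panel B 97/169 = 57.4% → Panel B
Infrastructure: the 2024 panel 290/498 = 58.2%, Panel B 9/14 = 64.3% → Panel B
Overall: the 2024 panel 390/711 = 54.9%, Panel B 336/661 = 50.8% → the 2024 panel
Panel B wins each proposal group but the 2024 panel wins overall — the comparison reverses. Panel B's proposals skew toward translational research, which has a lower base rate.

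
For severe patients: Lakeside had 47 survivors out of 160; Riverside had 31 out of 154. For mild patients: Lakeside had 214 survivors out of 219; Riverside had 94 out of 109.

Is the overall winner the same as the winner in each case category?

Severe: Lakeside 47/160 = 29.4%, Riverside 31/154 = 20.1% → Lakeside
Mild: Lakeside 214/219 = 97.7%, Riverside 94/109 = 86.2% → Lakeside
Overall: Lakeside 261/379 = 68.9%, Riverside 125/263 = 47.5% → Lakeside
Lakeside wins overall and in every case group — no reversal.

Yes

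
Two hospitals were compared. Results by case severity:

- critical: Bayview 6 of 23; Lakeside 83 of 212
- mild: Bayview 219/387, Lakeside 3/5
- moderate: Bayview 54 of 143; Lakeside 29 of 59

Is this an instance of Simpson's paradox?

Critical: Bayview 6/23 = 26.1%, Lakeside 83/212 = 39.2% → Lakeside
Mild: Bayview 219/387 = 56.6%, Lakeside 3/5 = 60.0% → Lakeside
Moderate: Bayview 54/143 = 37.8%, Lakeside 29/59 = 49.2% → Lakeside
Overall: Bayview 279/553 = 50.5%, Lakeside 115/276 = 41.7% → Bayview
Lakeside wins each case group but Bayview wins overall — the comparison reverses. Lakeside's patients skew toward critical, which has a lower base rate.

Yes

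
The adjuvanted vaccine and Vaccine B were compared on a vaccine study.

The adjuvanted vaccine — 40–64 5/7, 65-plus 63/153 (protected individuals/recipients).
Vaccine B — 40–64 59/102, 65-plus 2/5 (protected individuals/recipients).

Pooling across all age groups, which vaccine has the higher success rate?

Vaccine B

40–64: the adjuvanted vaccine 5/7 = 71.4%, Vaccine B 59/102 = 57.8% → the adjuvanted vaccine
65-plus: the adjuvanted vaccine 63/153 = 41.2%, Vaccine B 2/5 = 40.0% → the adjuvanted vaccine
Overall: the adjuvanted vaccine 68/160 = 42.5%, Vaccine B 61/107 = 57.0% → Vaccine B
(The adjuvanted vaccine wins every age group but Vaccine B wins overall — the adjuvanted vaccine's recipients skew toward the low-rate 65-plus group.)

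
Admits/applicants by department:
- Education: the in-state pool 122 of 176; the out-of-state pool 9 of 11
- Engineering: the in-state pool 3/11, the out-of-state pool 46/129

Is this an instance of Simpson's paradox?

Yes

Education: the in-state pool 122/176 = 69.3%, the out-of-state pool 9/11 = 81.8% → the out-of-state pool
Engineering: the in-state pool 3/11 = 27.3%, the out-of-state pool 46/129 = 35.7% → the out-of-state pool
Overall: the in-state pool 125/187 = 66.8%, the out-of-state pool 55/140 = 39.3% → the in-state pool
The out-of-state pool wins each department group but the in-state pool wins overall — the comparison reverses. The out-of-state pool's applicants skew toward Engineering, which has a lower base rate.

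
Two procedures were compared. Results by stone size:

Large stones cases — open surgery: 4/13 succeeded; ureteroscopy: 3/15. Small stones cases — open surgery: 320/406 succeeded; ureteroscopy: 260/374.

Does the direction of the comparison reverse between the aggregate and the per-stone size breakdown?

No

Large stones: open surgery 4/13 = 30.8%, ureteroscopy 3/15 = 20.0% → open surgery
Small stones: open surgery 320/406 = 78.8%, ureteroscopy 260/374 = 69.5% → open surgery
Overall: open surgery 324/419 = 77.3%, ureteroscopy 263/389 = 67.6% → open surgery
Open surgery wins overall and in every stone group — no reversal.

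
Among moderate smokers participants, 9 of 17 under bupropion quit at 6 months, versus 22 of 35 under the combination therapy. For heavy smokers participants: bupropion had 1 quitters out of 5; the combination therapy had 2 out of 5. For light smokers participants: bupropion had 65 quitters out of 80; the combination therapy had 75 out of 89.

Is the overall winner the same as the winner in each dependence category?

Yes

Moderate smokers: bupropion 9/17 = 52.9%, the combination therapy 22/35 = 62.9% → the combination therapy
Heavy smokers: bupropion 1/5 = 20.0%, the combination therapy 2/5 = 40.0% → the combination therapy
Light smokers: bupropion 65/80 = 81.2%, the combination therapy 75/89 = 84.3% → the combination therapy
Overall: bupropion 75/102 = 73.5%, the combination therapy 99/129 = 76.7% → the combination therapy
The combination therapy wins overall and in every dependence group — no reversal.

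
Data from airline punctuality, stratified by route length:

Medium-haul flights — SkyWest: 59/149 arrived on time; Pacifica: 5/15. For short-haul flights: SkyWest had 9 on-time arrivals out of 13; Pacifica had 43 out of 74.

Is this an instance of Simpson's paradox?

Medium-haul: SkyWest 59/149 = 39.6%, Pacifica 5/15 = 33.3% → SkyWest
Short-haul: SkyWest 9/13 = 69.2%, Pacifica 43/74 = 58.1% → SkyWest
Overall: SkyWest 68/162 = 42.0%, Pacifica 48/89 = 53.9% → Pacifica
SkyWest wins each route group but Pacifica wins overall — the comparison reverses. SkyWest's flights skew toward medium-haul, which has a lower base rate.

Yes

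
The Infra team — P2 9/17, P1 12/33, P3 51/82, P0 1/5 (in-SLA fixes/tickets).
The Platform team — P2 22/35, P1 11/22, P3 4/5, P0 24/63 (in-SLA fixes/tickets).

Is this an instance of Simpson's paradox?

Yes

P2: the Infra team 9/17 = 52.9%, the Platform team 22/35 = 62.9% → the Platform team
P1: the Infra team 12/33 = 36.4%, the Platform team 11/22 = 50.0% → the Platform team
P3: the Infra team 51/82 = 62.2%, the Platform team 4/5 = 80.0% → the Platform team
P0: the Infra team 1/5 = 20.0%, the Platform team 24/63 = 38.1% → the Platform team
Overall: the Infra team 73/137 = 53.3%, the Platform team 61/125 = 48.8% → the Infra team
The Platform team wins each ticket group but the Infra team wins overall — the comparison reverses. The Platform team's tickets skew toward P0, which has a lower base rate.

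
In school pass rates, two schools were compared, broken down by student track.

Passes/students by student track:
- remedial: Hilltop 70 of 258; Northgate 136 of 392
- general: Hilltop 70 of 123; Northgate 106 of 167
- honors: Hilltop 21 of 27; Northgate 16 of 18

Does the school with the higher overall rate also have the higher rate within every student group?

Remedial: Hilltop 70/258 = 27.1%, Northgate 136/392 = 34.7% → Northgate
General: Hilltop 70/123 = 56.9%, Northgate 106/167 = 63.5% → Northgate
Honors: Hilltop 21/27 = 77.8%, Northgate 16/18 = 88.9% → Northgate
Overall: Hilltop 161/408 = 39.5%, Northgate 258/577 = 44.7% → Northgate
Northgate wins overall and in every student group — no reversal.

Yes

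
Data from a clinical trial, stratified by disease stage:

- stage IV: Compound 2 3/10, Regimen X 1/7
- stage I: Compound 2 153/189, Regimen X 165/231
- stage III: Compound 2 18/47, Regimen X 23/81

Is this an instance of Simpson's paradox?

No

Stage IV: Compound 2 3/10 = 30.0%, Regimen X 1/7 = 14.3% → Compound 2
Stage I: Compound 2 153/189 = 81.0%, Regimen X 165/231 = 71.4% → Compound 2
Stage III: Compound 2 18/47 = 38.3%, Regimen X 23/81 = 28.4% → Compound 2
Overall: Compound 2 174/246 = 70.7%, Regimen X 189/319 = 59.2% → Compound 2
Compound 2 wins overall and in every disease group — no reversal.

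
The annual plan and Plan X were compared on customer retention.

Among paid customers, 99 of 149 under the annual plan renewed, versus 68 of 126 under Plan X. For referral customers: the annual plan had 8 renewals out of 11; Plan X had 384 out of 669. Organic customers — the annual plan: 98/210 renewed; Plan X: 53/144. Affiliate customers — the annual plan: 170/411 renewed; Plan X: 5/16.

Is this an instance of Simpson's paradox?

Yes

Paid: the annual plan 99/149 = 66.4%, Plan X 68/126 = 54.0% → the annual plan
Referral: the annual plan 8/11 = 72.7%, Plan X 384/669 = 57.4% → the annual plan
Organic: the annual plan 98/210 = 46.7%, Plan X 53/144 = 36.8% → the annual plan
Affiliate: the annual plan 170/411 = 41.4%, Plan X 5/16 = 31.2% → the annual plan
Overall: the annual plan 375/781 = 48.0%, Plan X 510/955 = 53.4% → Plan X
The annual plan wins each signup group but Plan X wins overall — the comparison reverses. The annual plan's customers skew toward affiliate, which has a lower base rate.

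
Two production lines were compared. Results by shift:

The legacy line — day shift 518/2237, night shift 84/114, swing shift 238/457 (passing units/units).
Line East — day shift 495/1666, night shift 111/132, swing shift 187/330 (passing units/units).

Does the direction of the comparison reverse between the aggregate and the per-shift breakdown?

No

Day shift: the legacy line 518/2237 = 23.2%, Line East 495/1666 = 29.7% → Line East
Night shift: the legacy line 84/114 = 73.7%, Line East 111/132 = 84.1% → Line East
Swing shift: the legacy line 238/457 = 52.1%, Line East 187/330 = 56.7% → Line East
Overall: the legacy line 840/2808 = 29.9%, Line East 793/2128 = 37.3% → Line East
Line East wins overall and in every shift group — no reversal.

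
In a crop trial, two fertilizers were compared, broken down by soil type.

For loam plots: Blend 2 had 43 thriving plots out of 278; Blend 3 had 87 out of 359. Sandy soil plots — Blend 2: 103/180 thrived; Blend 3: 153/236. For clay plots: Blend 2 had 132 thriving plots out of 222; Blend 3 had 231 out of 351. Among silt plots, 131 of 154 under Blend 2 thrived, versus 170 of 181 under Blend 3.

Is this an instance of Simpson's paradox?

No

Loam: Blend 2 43/278 = 15.5%, Blend 3 87/359 = 24.2% → Blend 3
Sandy soil: Blend 2 103/180 = 57.2%, Blend 3 153/236 = 64.8% → Blend 3
Clay: Blend 2 132/222 = 59.5%, Blend 3 231/351 = 65.8% → Blend 3
Silt: Blend 2 131/154 = 85.1%, Blend 3 170/181 = 93.9% → Blend 3
Overall: Blend 2 409/834 = 49.0%, Blend 3 641/1127 = 56.9% → Blend 3
Blend 3 wins overall and in every soil group — no reversal.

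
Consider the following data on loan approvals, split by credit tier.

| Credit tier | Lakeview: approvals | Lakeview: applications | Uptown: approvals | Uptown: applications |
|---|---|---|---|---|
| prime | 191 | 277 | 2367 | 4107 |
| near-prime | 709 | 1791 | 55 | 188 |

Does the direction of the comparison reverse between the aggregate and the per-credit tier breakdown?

Prime: Lakeview 191/277 = 69.0%, Uptown 2367/4107 = 57.6% → Lakeview
Near-prime: Lakeview 709/1791 = 39.6%, Uptown 55/188 = 29.3% → Lakeview
Overall: Lakeview 900/2068 = 43.5%, Uptown 2422/4295 = 56.4% → Uptown
Lakeview wins each credit group but Uptown wins overall — the comparison reverses. Lakeview's applications skew toward near-prime, which has a lower base rate.

Yes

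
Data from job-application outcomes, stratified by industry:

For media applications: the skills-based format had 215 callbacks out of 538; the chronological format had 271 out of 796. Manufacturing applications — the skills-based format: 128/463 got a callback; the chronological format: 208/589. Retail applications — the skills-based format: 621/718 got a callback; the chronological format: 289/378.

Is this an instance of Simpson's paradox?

Media: the skills-based format 215/538 = 40.0%, the chronological format 271/796 = 34.0% → the skills-based format
Manufacturing: the skills-based format 128/463 = 27.6%, the chronological format 208/589 = 35.3% → the chronological format
Retail: the skills-based format 621/718 = 86.5%, the chronological format 289/378 = 76.5% → the skills-based format
Overall: the skills-based format 964/1719 = 56.1%, the chronological format 768/1763 = 43.6% → the skills-based format
Neither sweeps: the skills-based format wins 2 of 3 groups, the chronological format wins 1. The skills-based format wins overall but not every group — no Simpson reversal.

No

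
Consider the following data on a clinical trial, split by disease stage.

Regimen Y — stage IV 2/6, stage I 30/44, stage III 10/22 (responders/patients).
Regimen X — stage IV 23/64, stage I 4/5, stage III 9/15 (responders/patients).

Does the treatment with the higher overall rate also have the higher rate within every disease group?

Stage IV: Regimen Y 2/6 = 33.3%, Regimen X 23/64 = 35.9% → Regimen X
Stage I: Regimen Y 30/44 = 68.2%, Regimen X 4/5 = 80.0% → Regimen X
Stage III: Regimen Y 10/22 = 45.5%, Regimen X 9/15 = 60.0% → Regimen X
Overall: Regimen Y 42/72 = 58.3%, Regimen X 36/84 = 42.9% → Regimen Y
Regimen X wins each disease group but Regimen Y wins overall — the comparison reverses. Regimen X's patients skew toward stage IV, which has a lower base rate.

No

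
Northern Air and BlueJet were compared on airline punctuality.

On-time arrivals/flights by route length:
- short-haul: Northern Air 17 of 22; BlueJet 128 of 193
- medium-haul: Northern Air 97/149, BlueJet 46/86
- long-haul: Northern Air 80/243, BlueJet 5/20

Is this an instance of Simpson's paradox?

Short-haul: Northern Air 17/22 = 77.3%, BlueJet 128/193 = 66.3% → Northern Air
Medium-haul: Northern Air 97/149 = 65.1%, BlueJet 46/86 = 53.5% → Northern Air
Long-haul: Northern Air 80/243 = 32.9%, BlueJet 5/20 = 25.0% → Northern Air
Overall: Northern Air 194/414 = 46.9%, BlueJet 179/299 = 59.9% → BlueJet
Northern Air wins each route group but BlueJet wins overall — the comparison reverses. Northern Air's flights skew toward long-haul, which has a lower base rate.

Yes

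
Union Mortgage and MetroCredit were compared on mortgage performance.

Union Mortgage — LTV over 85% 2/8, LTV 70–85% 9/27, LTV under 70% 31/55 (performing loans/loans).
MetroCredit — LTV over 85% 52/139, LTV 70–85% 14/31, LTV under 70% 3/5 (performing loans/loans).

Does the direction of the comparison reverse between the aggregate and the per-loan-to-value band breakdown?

Yes

LTV over 85%: Union Mortgage 2/8 = 25.0%, MetroCredit 52/139 = 37.4% → MetroCredit
LTV 70–85%: Union Mortgage 9/27 = 33.3%, MetroCredit 14/31 = 45.2% → MetroCredit
LTV under 70%: Union Mortgage 31/55 = 56.4%, MetroCredit 3/5 = 60.0% → MetroCredit
Overall: Union Mortgage 42/90 = 46.7%, MetroCredit 69/175 = 39.4% → Union Mortgage
MetroCredit wins each loan-to-value group but Union Mortgage wins overall — the comparison reverses. MetroCredit's loans skew toward LTV over 85%, which has a lower base rate.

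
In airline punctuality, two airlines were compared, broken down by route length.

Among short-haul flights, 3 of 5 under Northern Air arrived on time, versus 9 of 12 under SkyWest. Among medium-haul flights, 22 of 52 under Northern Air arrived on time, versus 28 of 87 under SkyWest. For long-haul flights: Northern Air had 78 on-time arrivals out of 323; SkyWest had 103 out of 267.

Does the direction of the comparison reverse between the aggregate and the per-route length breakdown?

Short-haul: Northern Air 3/5 = 60.0%, SkyWest 9/12 = 75.0% → SkyWest
Medium-haul: Northern Air 22/52 = 42.3%, SkyWest 28/87 = 32.2% → Northern Air
Long-haul: Northern Air 78/323 = 24.1%, SkyWest 103/267 = 38.6% → SkyWest
Overall: Northern Air 103/380 = 27.1%, SkyWest 140/366 = 38.3% → SkyWest
Neither sweeps: Northern Air wins 1 of 3 groups, SkyWest wins 2. SkyWest wins overall but not every group — no Simpson reversal.

No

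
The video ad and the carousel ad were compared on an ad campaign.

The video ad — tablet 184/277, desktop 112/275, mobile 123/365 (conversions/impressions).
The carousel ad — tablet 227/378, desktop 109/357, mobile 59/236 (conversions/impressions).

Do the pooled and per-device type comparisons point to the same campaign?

Tablet: the video ad 184/277 = 66.4%, the carousel ad 227/378 = 60.1% → the video ad
Desktop: the video ad 112/275 = 40.7%, the carousel ad 109/357 = 30.5% → the video ad
Mobile: the video ad 123/365 = 33.7%, the carousel ad 59/236 = 25.0% → the video ad
Overall: the video ad 419/917 = 45.7%, the carousel ad 395/971 = 40.7% → the video ad
The video ad wins overall and in every device group — no reversal.

Yes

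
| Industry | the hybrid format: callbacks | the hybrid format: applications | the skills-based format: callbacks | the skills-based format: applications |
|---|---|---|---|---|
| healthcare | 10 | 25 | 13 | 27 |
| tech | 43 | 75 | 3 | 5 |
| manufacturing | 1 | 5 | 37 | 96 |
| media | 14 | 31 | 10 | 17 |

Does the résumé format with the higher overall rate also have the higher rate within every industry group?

No

Healthcare: the hybrid format 10/25 = 40.0%, the skills-based format 13/27 = 48.1% → the skills-based format
Tech: the hybrid format 43/75 = 57.3%, the skills-based format 3/5 = 60.0% → the skills-based format
Manufacturing: the hybrid format 1/5 = 20.0%, the skills-based format 37/96 = 38.5% → the skills-based format
Media: the hybrid format 14/31 = 45.2%, the skills-based format 10/17 = 58.8% → the skills-based format
Overall: the hybrid format 68/136 = 50.0%, the skills-based format 63/145 = 43.4% → the hybrid format
The skills-based format wins each industry group but the hybrid format wins overall — the comparison reverses. The skills-based format's applications skew toward manufacturing, which has a lower base rate.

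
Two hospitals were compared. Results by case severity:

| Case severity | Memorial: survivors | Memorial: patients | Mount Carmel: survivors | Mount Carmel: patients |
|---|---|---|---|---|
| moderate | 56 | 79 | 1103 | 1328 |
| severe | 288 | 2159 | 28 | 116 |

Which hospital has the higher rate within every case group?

Mount Carmel

Moderate: Memorial 56/79 = 70.9%, Mount Carmel 1103/1328 = 83.1% → Mount Carmel
Severe: Memorial 288/2159 = 13.3%, Mount Carmel 28/116 = 24.1% → Mount Carmel
Mount Carmel has the higher rate in both groups.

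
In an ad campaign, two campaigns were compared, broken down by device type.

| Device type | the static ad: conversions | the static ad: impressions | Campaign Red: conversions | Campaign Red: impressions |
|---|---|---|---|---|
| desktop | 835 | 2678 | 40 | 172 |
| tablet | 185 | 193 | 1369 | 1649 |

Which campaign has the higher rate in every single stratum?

Desktop: the static ad 835/2678 = 31.2%, Campaign Red 40/172 = 23.3% → the static ad
Tablet: the static ad 185/193 = 95.9%, Campaign Red 1369/1649 = 83.0% → the static ad
The static ad has the higher rate in both groups.

the static ad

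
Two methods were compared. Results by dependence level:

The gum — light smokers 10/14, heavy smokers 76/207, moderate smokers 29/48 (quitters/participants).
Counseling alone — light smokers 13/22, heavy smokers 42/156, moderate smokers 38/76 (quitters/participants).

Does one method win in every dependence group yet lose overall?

Light smokers: the gum 10/14 = 71.4%, counseling alone 13/22 = 59.1% → the gum
Heavy smokers: the gum 76/207 = 36.7%, counseling alone 42/156 = 26.9% → the gum
Moderate smokers: the gum 29/48 = 60.4%, counseling alone 38/76 = 50.0% → the gum
Overall: the gum 115/269 = 42.8%, counseling alone 93/254 = 36.6% → the gum
The gum wins overall and in every dependence group — no reversal.

No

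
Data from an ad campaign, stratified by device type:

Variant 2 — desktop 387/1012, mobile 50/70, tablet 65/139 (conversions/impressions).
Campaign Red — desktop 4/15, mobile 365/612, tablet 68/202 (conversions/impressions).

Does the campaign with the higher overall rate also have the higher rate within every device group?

Desktop: Variant 2 387/1012 = 38.2%, Campaign Red 4/15 = 26.7% → Variant 2
Mobile: Variant 2 50/70 = 71.4%, Campaign Red 365/612 = 59.6% → Variant 2
Tablet: Variant 2 65/139 = 46.8%, Campaign Red 68/202 = 33.7% → Variant 2
Overall: Variant 2 502/1221 = 41.1%, Campaign Red 437/829 = 52.7% → Campaign Red
Variant 2 wins each device group but Campaign Red wins overall — the comparison reverses. Variant 2's impressions skew toward desktop, which has a lower base rate.

No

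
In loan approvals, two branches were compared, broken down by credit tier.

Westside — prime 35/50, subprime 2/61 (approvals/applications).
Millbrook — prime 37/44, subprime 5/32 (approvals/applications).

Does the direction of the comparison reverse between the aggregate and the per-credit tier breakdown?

Prime: Westside 35/50 = 70.0%, Millbrook 37/44 = 84.1% → Millbrook
Subprime: Westside 2/61 = 3.3%, Millbrook 5/32 = 15.6% → Millbrook
Overall: Westside 37/111 = 33.3%, Millbrook 42/76 = 55.3% → Millbrook
Millbrook wins overall and in every credit group — no reversal.

No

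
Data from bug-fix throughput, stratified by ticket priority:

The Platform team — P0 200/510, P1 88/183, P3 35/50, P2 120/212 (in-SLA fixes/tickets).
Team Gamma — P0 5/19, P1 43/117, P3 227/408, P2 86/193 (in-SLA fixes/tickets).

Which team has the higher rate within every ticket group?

the Platform team

P0: the Platform team 200/510 = 39.2%, Team Gamma 5/19 = 26.3% → the Platform team
P1: the Platform team 88/183 = 48.1%, Team Gamma 43/117 = 36.8% → the Platform team
P3: the Platform team 35/50 = 70.0%, Team Gamma 227/408 = 55.6% → the Platform team
P2: the Platform team 120/212 = 56.6%, Team Gamma 86/193 = 44.6% → the Platform team
The Platform team has the higher rate in all 4 groups.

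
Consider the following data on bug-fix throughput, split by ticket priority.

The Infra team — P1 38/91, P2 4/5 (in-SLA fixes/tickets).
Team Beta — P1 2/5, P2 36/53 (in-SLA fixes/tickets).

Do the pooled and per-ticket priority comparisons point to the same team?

No

P1: the Infra team 38/91 = 41.8%, Team Beta 2/5 = 40.0% → the Infra team
P2: the Infra team 4/5 = 80.0%, Team Beta 36/53 = 67.9% → the Infra team
Overall: the Infra team 42/96 = 43.8%, Team Beta 38/58 = 65.5% → Team Beta
The Infra team wins each ticket group but Team Beta wins overall — the comparison reverses. The Infra team's tickets skew toward P1, which has a lower base rate.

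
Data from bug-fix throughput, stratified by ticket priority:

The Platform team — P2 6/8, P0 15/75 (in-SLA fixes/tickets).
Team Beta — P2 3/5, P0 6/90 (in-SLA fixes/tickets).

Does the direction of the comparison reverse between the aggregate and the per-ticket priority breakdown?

P2: the Platform team 6/8 = 75.0%, Team Beta 3/5 = 60.0% → the Platform team
P0: the Platform team 15/75 = 20.0%, Team Beta 6/90 = 6.7% → the Platform team
Overall: the Platform team 21/83 = 25.3%, Team Beta 9/95 = 9.5% → the Platform team
The Platform team wins overall and in every ticket group — no reversal.

No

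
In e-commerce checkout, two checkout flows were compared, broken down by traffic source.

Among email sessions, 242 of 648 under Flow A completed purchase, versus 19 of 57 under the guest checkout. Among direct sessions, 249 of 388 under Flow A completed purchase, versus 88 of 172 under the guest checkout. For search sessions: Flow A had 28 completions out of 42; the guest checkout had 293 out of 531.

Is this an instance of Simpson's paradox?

Yes

Email: Flow A 242/648 = 37.3%, the guest checkout 19/57 = 33.3% → Flow A
Direct: Flow A 249/388 = 64.2%, the guest checkout 88/172 = 51.2% → Flow A
Search: Flow A 28/42 = 66.7%, the guest checkout 293/531 = 55.2% → Flow A
Overall: Flow A 519/1078 = 48.1%, the guest checkout 400/760 = 52.6% → the guest checkout
Flow A wins each traffic group but the guest checkout wins overall — the comparison reverses. Flow A's sessions skew toward email, which has a lower base rate.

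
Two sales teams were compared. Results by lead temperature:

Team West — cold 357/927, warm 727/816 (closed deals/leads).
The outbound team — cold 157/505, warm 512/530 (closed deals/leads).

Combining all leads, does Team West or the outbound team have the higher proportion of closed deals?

Cold: Team West 357/927 = 38.5%, the outbound team 157/505 = 31.1% → Team West
Warm: Team West 727/816 = 89.1%, the outbound team 512/530 = 96.6% → the outbound team
Overall: Team West 1084/1743 = 62.2%, the outbound team 669/1035 = 64.6% → the outbound team
(Neither sweeps every lead group, but the outbound team has the higher pooled rate.)

the outbound team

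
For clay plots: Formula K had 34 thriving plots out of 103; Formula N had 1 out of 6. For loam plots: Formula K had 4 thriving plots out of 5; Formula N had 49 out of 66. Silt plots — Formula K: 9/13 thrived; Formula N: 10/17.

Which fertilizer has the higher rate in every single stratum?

Clay: Formula K 34/103 = 33.0%, Formula N 1/6 = 16.7% → Formula K
Loam: Formula K 4/5 = 80.0%, Formula N 49/66 = 74.2% → Formula K
Silt: Formula K 9/13 = 69.2%, Formula N 10/17 = 58.8% → Formula K
Formula K has the higher rate in all 3 groups.

Formula K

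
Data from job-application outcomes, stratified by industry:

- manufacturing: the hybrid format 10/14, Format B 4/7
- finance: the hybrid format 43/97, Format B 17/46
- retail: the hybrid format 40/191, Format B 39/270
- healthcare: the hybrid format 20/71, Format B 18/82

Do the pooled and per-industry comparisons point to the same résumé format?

Yes

Manufacturing: the hybrid format 10/14 = 71.4%, Format B 4/7 = 57.1% → the hybrid format
Finance: the hybrid format 43/97 = 44.3%, Format B 17/46 = 37.0% → the hybrid format
Retail: the hybrid format 40/191 = 20.9%, Format B 39/270 = 14.4% → the hybrid format
Healthcare: the hybrid format 20/71 = 28.2%, Format B 18/82 = 22.0% → the hybrid format
Overall: the hybrid format 113/373 = 30.3%, Format B 78/405 = 19.3% → the hybrid format
The hybrid format wins overall and in every industry group — no reversal.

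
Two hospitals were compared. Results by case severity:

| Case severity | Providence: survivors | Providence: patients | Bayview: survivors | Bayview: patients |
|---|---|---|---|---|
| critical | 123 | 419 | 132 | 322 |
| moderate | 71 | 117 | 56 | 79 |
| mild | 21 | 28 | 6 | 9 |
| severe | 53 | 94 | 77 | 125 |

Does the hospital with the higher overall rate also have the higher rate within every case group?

Critical: Providence 123/419 = 29.4%, Bayview 132/322 = 41.0% → Bayview
Moderate: Providence 71/117 = 60.7%, Bayview 56/79 = 70.9% → Bayview
Mild: Providence 21/28 = 75.0%, Bayview 6/9 = 66.7% → Providence
Severe: Providence 53/94 = 56.4%, Bayview 77/125 = 61.6% → Bayview
Overall: Providence 268/658 = 40.7%, Bayview 271/535 = 50.7% → Bayview
Neither sweeps: Providence wins 1 of 4 groups, Bayview wins 3. Bayview wins overall but not every group — no Simpson reversal.

No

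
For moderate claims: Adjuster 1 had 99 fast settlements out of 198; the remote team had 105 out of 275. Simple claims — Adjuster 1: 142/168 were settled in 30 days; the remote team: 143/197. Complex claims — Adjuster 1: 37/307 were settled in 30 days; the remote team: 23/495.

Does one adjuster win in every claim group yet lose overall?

No

Moderate: Adjuster 1 99/198 = 50.0%, the remote team 105/275 = 38.2% → Adjuster 1
Simple: Adjuster 1 142/168 = 84.5%, the remote team 143/197 = 72.6% → Adjuster 1
Complex: Adjuster 1 37/307 = 12.1%, the remote team 23/495 = 4.6% → Adjuster 1
Overall: Adjuster 1 278/673 = 41.3%, the remote team 271/967 = 28.0% → Adjuster 1
Adjuster 1 wins overall and in every claim group — no reversal.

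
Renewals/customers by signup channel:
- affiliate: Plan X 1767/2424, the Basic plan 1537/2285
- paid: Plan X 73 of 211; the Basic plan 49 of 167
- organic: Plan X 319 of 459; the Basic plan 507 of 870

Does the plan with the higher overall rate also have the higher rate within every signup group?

Affiliate: Plan X 1767/2424 = 72.9%, the Basic plan 1537/2285 = 67.3% → Plan X
Paid: Plan X 73/211 = 34.6%, the Basic plan 49/167 = 29.3% → Plan X
Organic: Plan X 319/459 = 69.5%, the Basic plan 507/870 = 58.3% → Plan X
Overall: Plan X 2159/3094 = 69.8%, the Basic plan 2093/3322 = 63.0% → Plan X
Plan X wins overall and in every signup group — no reversal.

Yes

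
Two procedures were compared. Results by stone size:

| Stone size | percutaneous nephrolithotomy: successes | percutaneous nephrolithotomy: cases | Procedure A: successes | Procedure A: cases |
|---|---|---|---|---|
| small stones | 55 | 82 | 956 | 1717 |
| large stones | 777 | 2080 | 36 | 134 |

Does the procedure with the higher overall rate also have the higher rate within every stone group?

No

Small stones: percutaneous nephrolithotomy 55/82 = 67.1%, Procedure A 956/1717 = 55.7% → percutaneous nephrolithotomy
Large stones: percutaneous nephrolithotomy 777/2080 = 37.4%, Procedure A 36/134 = 26.9% → percutaneous nephrolithotomy
Overall: percutaneous nephrolithotomy 832/2162 = 38.5%, Procedure A 992/1851 = 53.6% → Procedure A
Percutaneous nephrolithotomy wins each stone group but Procedure A wins overall — the comparison reverses. Percutaneous nephrolithotomy's cases skew toward large stones, which has a lower base rate.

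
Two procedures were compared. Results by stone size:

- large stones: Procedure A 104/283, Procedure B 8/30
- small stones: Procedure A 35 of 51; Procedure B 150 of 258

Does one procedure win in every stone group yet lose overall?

Large stones: Procedure A 104/283 = 36.7%, Procedure B 8/30 = 26.7% → Procedure A
Small stones: Procedure A 35/51 = 68.6%, Procedure B 150/258 = 58.1% → Procedure A
Overall: Procedure A 139/334 = 41.6%, Procedure B 158/288 = 54.9% → Procedure B
Procedure A wins each stone group but Procedure B wins overall — the comparison reverses. Procedure A's cases skew toward large stones, which has a lower base rate.

Yes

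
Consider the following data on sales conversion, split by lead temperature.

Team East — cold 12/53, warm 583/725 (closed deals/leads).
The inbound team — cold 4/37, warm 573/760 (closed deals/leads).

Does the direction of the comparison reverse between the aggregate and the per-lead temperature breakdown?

No

Cold: Team East 12/53 = 22.6%, the inbound team 4/37 = 10.8% → Team East
Warm: Team East 583/725 = 80.4%, the inbound team 573/760 = 75.4% → Team East
Overall: Team East 595/778 = 76.5%, the inbound team 577/797 = 72.4% → Team East
Team East wins overall and in every lead group — no reversal.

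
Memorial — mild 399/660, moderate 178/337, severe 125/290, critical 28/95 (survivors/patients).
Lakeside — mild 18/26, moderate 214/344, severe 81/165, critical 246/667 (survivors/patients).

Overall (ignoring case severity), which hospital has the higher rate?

Mild: Memorial 399/660 = 60.5%, Lakeside 18/26 = 69.2% → Lakeside
Moderate: Memorial 178/337 = 52.8%, Lakeside 214/344 = 62.2% → Lakeside
Severe: Memorial 125/290 = 43.1%, Lakeside 81/165 = 49.1% → Lakeside
Critical: Memorial 28/95 = 29.5%, Lakeside 246/667 = 36.9% → Lakeside
Overall: Memorial 730/1382 = 52.8%, Lakeside 559/1202 = 46.5% → Memorial
(Lakeside wins every case group but Memorial wins overall — Lakeside's patients skew toward the low-rate critical group.)

Memorial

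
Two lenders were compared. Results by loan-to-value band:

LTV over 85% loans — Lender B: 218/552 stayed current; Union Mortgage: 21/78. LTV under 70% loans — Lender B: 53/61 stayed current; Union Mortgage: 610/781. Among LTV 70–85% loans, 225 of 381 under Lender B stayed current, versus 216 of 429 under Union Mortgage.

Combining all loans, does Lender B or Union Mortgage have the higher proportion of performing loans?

LTV over 85%: Lender B 218/552 = 39.5%, Union Mortgage 21/78 = 26.9% → Lender B
LTV under 70%: Lender B 53/61 = 86.9%, Union Mortgage 610/781 = 78.1% → Lender B
LTV 70–85%: Lender B 225/381 = 59.1%, Union Mortgage 216/429 = 50.3% → Lender B
Overall: Lender B 496/994 = 49.9%, Union Mortgage 847/1288 = 65.8% → Union Mortgage
(Lender B wins every loan-to-value group but Union Mortgage wins overall — Lender B's loans skew toward the low-rate LTV over 85% group.)

Union Mortgage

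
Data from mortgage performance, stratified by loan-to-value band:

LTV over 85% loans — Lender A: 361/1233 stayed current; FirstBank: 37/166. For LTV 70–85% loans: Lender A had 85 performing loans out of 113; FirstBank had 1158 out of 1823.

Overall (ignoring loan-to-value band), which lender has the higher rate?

FirstBank

LTV over 85%: Lender A 361/1233 = 29.3%, FirstBank 37/166 = 22.3% → Lender A
LTV 70–85%: Lender A 85/113 = 75.2%, FirstBank 1158/1823 = 63.5% → Lender A
Overall: Lender A 446/1346 = 33.1%, FirstBank 1195/1989 = 60.1% → FirstBank
(Lender A wins every loan-to-value group but FirstBank wins overall — Lender A's loans skew toward the low-rate LTV over 85% group.)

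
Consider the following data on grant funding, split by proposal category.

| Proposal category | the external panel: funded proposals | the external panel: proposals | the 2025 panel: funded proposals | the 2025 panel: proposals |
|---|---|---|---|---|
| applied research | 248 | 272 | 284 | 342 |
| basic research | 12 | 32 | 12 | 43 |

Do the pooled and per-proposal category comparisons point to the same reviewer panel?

Yes

Applied research: the external panel 248/272 = 91.2%, the 2025 panel 284/342 = 83.0% → the external panel
Basic research: the external panel 12/32 = 37.5%, the 2025 panel 12/43 = 27.9% → the external panel
Overall: the external panel 260/304 = 85.5%, the 2025 panel 296/385 = 76.9% → the external panel
The external panel wins overall and in every proposal group — no reversal.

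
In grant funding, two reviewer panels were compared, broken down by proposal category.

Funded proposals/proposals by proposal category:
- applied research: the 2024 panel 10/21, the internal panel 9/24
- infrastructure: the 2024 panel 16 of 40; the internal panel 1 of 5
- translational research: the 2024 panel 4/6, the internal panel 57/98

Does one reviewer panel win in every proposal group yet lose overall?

Applied research: the 2024 panel 10/21 = 47.6%, the internal panel 9/24 = 37.5% → the 2024 panel
Infrastructure: the 2024 panel 16/40 = 40.0%, the internal panel 1/5 = 20.0% → the 2024 panel
Translational research: the 2024 panel 4/6 = 66.7%, the internal panel 57/98 = 58.2% → the 2024 panel
Overall: the 2024 panel 30/67 = 44.8%, the internal panel 67/127 = 52.8% → the internal panel
The 2024 panel wins each proposal group but the internal panel wins overall — the comparison reverses. The 2024 panel's proposals skew toward infrastructure, which has a lower base rate.

Yes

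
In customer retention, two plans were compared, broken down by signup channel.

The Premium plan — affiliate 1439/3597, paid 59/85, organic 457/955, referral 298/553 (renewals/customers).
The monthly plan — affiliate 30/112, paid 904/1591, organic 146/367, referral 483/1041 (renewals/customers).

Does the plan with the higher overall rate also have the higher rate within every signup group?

No

Affiliate: the Premium plan 1439/3597 = 40.0%, the monthly plan 30/112 = 26.8% → the Premium plan
Paid: the Premium plan 59/85 = 69.4%, the monthly plan 904/1591 = 56.8% → the Premium plan
Organic: the Premium plan 457/955 = 47.9%, the monthly plan 146/367 = 39.8% → the Premium plan
Referral: the Premium plan 298/553 = 53.9%, the monthly plan 483/1041 = 46.4% → the Premium plan
Overall: the Premium plan 2253/5190 = 43.4%, the monthly plan 1563/3111 = 50.2% → the monthly plan
The Premium plan wins each signup group but the monthly plan wins overall — the comparison reverses. The Premium plan's customers skew toward affiliate, which has a lower base rate.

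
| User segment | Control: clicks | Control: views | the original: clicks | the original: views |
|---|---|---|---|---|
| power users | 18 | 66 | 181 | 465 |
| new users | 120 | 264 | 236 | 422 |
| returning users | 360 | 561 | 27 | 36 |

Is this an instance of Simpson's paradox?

Power users: Control 18/66 = 27.3%, the original 181/465 = 38.9% → the original
New users: Control 120/264 = 45.5%, the original 236/422 = 55.9% → the original
Returning users: Control 360/561 = 64.2%, the original 27/36 = 75.0% → the original
Overall: Control 498/891 = 55.9%, the original 444/923 = 48.1% → Control
The original wins each user group but Control wins overall — the comparison reverses. The original's views skew toward power users, which has a lower base rate.

Yes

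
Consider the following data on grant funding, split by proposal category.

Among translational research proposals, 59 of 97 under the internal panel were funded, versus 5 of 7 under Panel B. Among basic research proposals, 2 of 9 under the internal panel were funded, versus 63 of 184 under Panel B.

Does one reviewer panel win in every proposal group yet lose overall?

Translational research: the internal panel 59/97 = 60.8%, Panel B 5/7 = 71.4% → Panel B
Basic research: the internal panel 2/9 = 22.2%, Panel B 63/184 = 34.2% → Panel B
Overall: the internal panel 61/106 = 57.5%, Panel B 68/191 = 35.6% → the internal panel
Panel B wins each proposal group but the internal panel wins overall — the comparison reverses. Panel B's proposals skew toward basic research, which has a lower base rate.

Yes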